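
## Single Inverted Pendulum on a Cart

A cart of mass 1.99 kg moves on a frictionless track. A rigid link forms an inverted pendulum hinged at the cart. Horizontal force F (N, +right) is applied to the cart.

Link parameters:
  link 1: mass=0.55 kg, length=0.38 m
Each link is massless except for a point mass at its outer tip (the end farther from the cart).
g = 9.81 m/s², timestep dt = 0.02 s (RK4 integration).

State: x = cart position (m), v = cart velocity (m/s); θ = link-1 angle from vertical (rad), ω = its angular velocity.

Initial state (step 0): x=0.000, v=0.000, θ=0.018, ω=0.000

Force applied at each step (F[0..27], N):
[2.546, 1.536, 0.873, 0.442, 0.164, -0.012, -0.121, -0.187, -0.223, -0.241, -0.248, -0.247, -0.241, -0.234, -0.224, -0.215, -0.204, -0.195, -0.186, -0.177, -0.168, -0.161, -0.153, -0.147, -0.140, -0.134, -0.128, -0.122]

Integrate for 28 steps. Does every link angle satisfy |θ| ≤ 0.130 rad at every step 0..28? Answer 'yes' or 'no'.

apply F[0]=+2.546 → step 1: x=0.000, v=0.025, θ=0.017, ω=-0.056
apply F[1]=+1.536 → step 2: x=0.001, v=0.039, θ=0.016, ω=-0.085
apply F[2]=+0.873 → step 3: x=0.002, v=0.047, θ=0.014, ω=-0.098
apply F[3]=+0.442 → step 4: x=0.003, v=0.051, θ=0.012, ω=-0.101
apply F[4]=+0.164 → step 5: x=0.004, v=0.052, θ=0.010, ω=-0.098
apply F[5]=-0.012 → step 6: x=0.005, v=0.051, θ=0.008, ω=-0.092
apply F[6]=-0.121 → step 7: x=0.006, v=0.050, θ=0.007, ω=-0.084
apply F[7]=-0.187 → step 8: x=0.007, v=0.047, θ=0.005, ω=-0.075
apply F[8]=-0.223 → step 9: x=0.008, v=0.045, θ=0.004, ω=-0.066
apply F[9]=-0.241 → step 10: x=0.009, v=0.042, θ=0.002, ω=-0.058
apply F[10]=-0.248 → step 11: x=0.009, v=0.040, θ=0.001, ω=-0.050
apply F[11]=-0.247 → step 12: x=0.010, v=0.037, θ=0.000, ω=-0.043
apply F[12]=-0.241 → step 13: x=0.011, v=0.035, θ=-0.000, ω=-0.037
apply F[13]=-0.234 → step 14: x=0.012, v=0.033, θ=-0.001, ω=-0.031
apply F[14]=-0.224 → step 15: x=0.012, v=0.030, θ=-0.002, ω=-0.026
apply F[15]=-0.215 → step 16: x=0.013, v=0.028, θ=-0.002, ω=-0.022
apply F[16]=-0.204 → step 17: x=0.013, v=0.026, θ=-0.003, ω=-0.018
apply F[17]=-0.195 → step 18: x=0.014, v=0.025, θ=-0.003, ω=-0.015
apply F[18]=-0.186 → step 19: x=0.014, v=0.023, θ=-0.003, ω=-0.012
apply F[19]=-0.177 → step 20: x=0.015, v=0.021, θ=-0.003, ω=-0.009
apply F[20]=-0.168 → step 21: x=0.015, v=0.020, θ=-0.004, ω=-0.007
apply F[21]=-0.161 → step 22: x=0.016, v=0.018, θ=-0.004, ω=-0.005
apply F[22]=-0.153 → step 23: x=0.016, v=0.017, θ=-0.004, ω=-0.004
apply F[23]=-0.147 → step 24: x=0.016, v=0.016, θ=-0.004, ω=-0.002
apply F[24]=-0.140 → step 25: x=0.017, v=0.015, θ=-0.004, ω=-0.001
apply F[25]=-0.134 → step 26: x=0.017, v=0.013, θ=-0.004, ω=0.000
apply F[26]=-0.128 → step 27: x=0.017, v=0.012, θ=-0.004, ω=0.001
apply F[27]=-0.122 → step 28: x=0.017, v=0.011, θ=-0.004, ω=0.002
Max |angle| over trajectory = 0.018 rad; bound = 0.130 → within bound.

Answer: yes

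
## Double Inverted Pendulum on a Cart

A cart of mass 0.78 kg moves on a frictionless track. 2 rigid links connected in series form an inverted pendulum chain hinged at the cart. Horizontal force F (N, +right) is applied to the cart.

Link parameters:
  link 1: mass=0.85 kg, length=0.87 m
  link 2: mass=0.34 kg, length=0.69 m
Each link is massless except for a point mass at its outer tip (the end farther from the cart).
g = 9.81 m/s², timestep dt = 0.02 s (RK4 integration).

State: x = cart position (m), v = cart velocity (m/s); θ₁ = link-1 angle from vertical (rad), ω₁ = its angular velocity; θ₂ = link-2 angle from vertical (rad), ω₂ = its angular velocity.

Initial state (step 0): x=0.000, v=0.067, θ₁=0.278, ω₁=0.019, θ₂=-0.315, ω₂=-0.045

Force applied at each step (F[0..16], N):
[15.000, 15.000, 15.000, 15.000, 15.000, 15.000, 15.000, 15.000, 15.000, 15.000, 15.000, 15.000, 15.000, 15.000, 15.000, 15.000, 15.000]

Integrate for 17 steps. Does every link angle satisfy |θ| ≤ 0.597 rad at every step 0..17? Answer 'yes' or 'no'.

apply F[0]=+15.000 → step 1: x=0.004, v=0.353, θ₁=0.276, ω₁=-0.184, θ₂=-0.319, ω₂=-0.314
apply F[1]=+15.000 → step 2: x=0.014, v=0.640, θ₁=0.271, ω₁=-0.392, θ₂=-0.328, ω₂=-0.582
apply F[2]=+15.000 → step 3: x=0.030, v=0.932, θ₁=0.261, ω₁=-0.609, θ₂=-0.342, ω₂=-0.846
apply F[3]=+15.000 → step 4: x=0.051, v=1.231, θ₁=0.246, ω₁=-0.839, θ₂=-0.361, ω₂=-1.104
apply F[4]=+15.000 → step 5: x=0.079, v=1.539, θ₁=0.227, ω₁=-1.088, θ₂=-0.386, ω₂=-1.353
apply F[5]=+15.000 → step 6: x=0.113, v=1.859, θ₁=0.202, ω₁=-1.361, θ₂=-0.415, ω₂=-1.587
apply F[6]=+15.000 → step 7: x=0.154, v=2.192, θ₁=0.172, ω₁=-1.663, θ₂=-0.449, ω₂=-1.801
apply F[7]=+15.000 → step 8: x=0.201, v=2.539, θ₁=0.136, ω₁=-1.999, θ₂=-0.487, ω₂=-1.986
apply F[8]=+15.000 → step 9: x=0.255, v=2.902, θ₁=0.092, ω₁=-2.372, θ₂=-0.528, ω₂=-2.131
apply F[9]=+15.000 → step 10: x=0.317, v=3.279, θ₁=0.041, ω₁=-2.783, θ₂=-0.572, ω₂=-2.224
apply F[10]=+15.000 → step 11: x=0.386, v=3.662, θ₁=-0.019, ω₁=-3.230, θ₂=-0.617, ω₂=-2.252
apply F[11]=+15.000 → step 12: x=0.464, v=4.043, θ₁=-0.089, ω₁=-3.700, θ₂=-0.662, ω₂=-2.202
apply F[12]=+15.000 → step 13: x=0.548, v=4.403, θ₁=-0.168, ω₁=-4.175, θ₂=-0.705, ω₂=-2.071
apply F[13]=+15.000 → step 14: x=0.639, v=4.721, θ₁=-0.256, ω₁=-4.629, θ₂=-0.744, ω₂=-1.866
apply F[14]=+15.000 → step 15: x=0.736, v=4.975, θ₁=-0.352, ω₁=-5.033, θ₂=-0.779, ω₂=-1.612
apply F[15]=+15.000 → step 16: x=0.838, v=5.151, θ₁=-0.456, ω₁=-5.368, θ₂=-0.808, ω₂=-1.344
apply F[16]=+15.000 → step 17: x=0.942, v=5.243, θ₁=-0.567, ω₁=-5.625, θ₂=-0.833, ω₂=-1.103
Max |angle| over trajectory = 0.833 rad; bound = 0.597 → exceeded.

Answer: no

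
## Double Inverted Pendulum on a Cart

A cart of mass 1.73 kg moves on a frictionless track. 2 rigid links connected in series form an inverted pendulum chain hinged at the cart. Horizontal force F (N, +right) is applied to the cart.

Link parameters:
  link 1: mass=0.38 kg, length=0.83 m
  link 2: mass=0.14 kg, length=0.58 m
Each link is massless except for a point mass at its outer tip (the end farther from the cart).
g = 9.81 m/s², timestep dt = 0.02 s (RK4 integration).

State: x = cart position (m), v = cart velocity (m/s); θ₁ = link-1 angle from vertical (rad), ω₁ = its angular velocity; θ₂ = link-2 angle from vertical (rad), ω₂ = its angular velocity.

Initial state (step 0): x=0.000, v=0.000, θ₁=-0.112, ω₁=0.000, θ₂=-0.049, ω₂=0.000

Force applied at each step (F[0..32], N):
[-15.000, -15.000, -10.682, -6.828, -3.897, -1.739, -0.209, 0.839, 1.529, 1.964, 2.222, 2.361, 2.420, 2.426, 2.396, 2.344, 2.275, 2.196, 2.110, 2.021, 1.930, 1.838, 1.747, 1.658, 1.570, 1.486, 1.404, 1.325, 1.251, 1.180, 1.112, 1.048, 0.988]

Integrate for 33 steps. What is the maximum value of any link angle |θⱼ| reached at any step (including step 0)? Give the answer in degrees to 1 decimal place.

apply F[0]=-15.000 → step 1: x=-0.002, v=-0.166, θ₁=-0.110, ω₁=0.167, θ₂=-0.049, ω₂=0.031
apply F[1]=-15.000 → step 2: x=-0.007, v=-0.333, θ₁=-0.105, ω₁=0.335, θ₂=-0.048, ω₂=0.061
apply F[2]=-10.682 → step 3: x=-0.014, v=-0.450, θ₁=-0.097, ω₁=0.447, θ₂=-0.046, ω₂=0.088
apply F[3]=-6.828 → step 4: x=-0.024, v=-0.524, θ₁=-0.088, ω₁=0.509, θ₂=-0.044, ω₂=0.110
apply F[4]=-3.897 → step 5: x=-0.035, v=-0.564, θ₁=-0.078, ω₁=0.534, θ₂=-0.042, ω₂=0.128
apply F[5]=-1.739 → step 6: x=-0.047, v=-0.580, θ₁=-0.067, ω₁=0.534, θ₂=-0.039, ω₂=0.142
apply F[6]=-0.209 → step 7: x=-0.058, v=-0.579, θ₁=-0.056, ω₁=0.516, θ₂=-0.036, ω₂=0.153
apply F[7]=+0.839 → step 8: x=-0.070, v=-0.566, θ₁=-0.046, ω₁=0.487, θ₂=-0.033, ω₂=0.160
apply F[8]=+1.529 → step 9: x=-0.081, v=-0.546, θ₁=-0.037, ω₁=0.452, θ₂=-0.030, ω₂=0.165
apply F[9]=+1.964 → step 10: x=-0.091, v=-0.521, θ₁=-0.028, ω₁=0.415, θ₂=-0.027, ω₂=0.167
apply F[10]=+2.222 → step 11: x=-0.101, v=-0.494, θ₁=-0.020, ω₁=0.376, θ₂=-0.023, ω₂=0.167
apply F[11]=+2.361 → step 12: x=-0.111, v=-0.466, θ₁=-0.013, ω₁=0.339, θ₂=-0.020, ω₂=0.165
apply F[12]=+2.420 → step 13: x=-0.120, v=-0.437, θ₁=-0.007, ω₁=0.303, θ₂=-0.017, ω₂=0.161
apply F[13]=+2.426 → step 14: x=-0.129, v=-0.409, θ₁=-0.001, ω₁=0.268, θ₂=-0.013, ω₂=0.156
apply F[14]=+2.396 → step 15: x=-0.136, v=-0.381, θ₁=0.004, ω₁=0.237, θ₂=-0.010, ω₂=0.150
apply F[15]=+2.344 → step 16: x=-0.144, v=-0.355, θ₁=0.008, ω₁=0.207, θ₂=-0.007, ω₂=0.143
apply F[16]=+2.275 → step 17: x=-0.151, v=-0.329, θ₁=0.012, ω₁=0.180, θ₂=-0.005, ω₂=0.135
apply F[17]=+2.196 → step 18: x=-0.157, v=-0.304, θ₁=0.016, ω₁=0.155, θ₂=-0.002, ω₂=0.127
apply F[18]=+2.110 → step 19: x=-0.163, v=-0.281, θ₁=0.018, ω₁=0.133, θ₂=0.000, ω₂=0.119
apply F[19]=+2.021 → step 20: x=-0.168, v=-0.259, θ₁=0.021, ω₁=0.112, θ₂=0.003, ω₂=0.110
apply F[20]=+1.930 → step 21: x=-0.173, v=-0.238, θ₁=0.023, ω₁=0.094, θ₂=0.005, ω₂=0.102
apply F[21]=+1.838 → step 22: x=-0.178, v=-0.218, θ₁=0.025, ω₁=0.077, θ₂=0.007, ω₂=0.094
apply F[22]=+1.747 → step 23: x=-0.182, v=-0.199, θ₁=0.026, ω₁=0.062, θ₂=0.009, ω₂=0.085
apply F[23]=+1.658 → step 24: x=-0.186, v=-0.182, θ₁=0.027, ω₁=0.049, θ₂=0.010, ω₂=0.077
apply F[24]=+1.570 → step 25: x=-0.189, v=-0.165, θ₁=0.028, ω₁=0.037, θ₂=0.012, ω₂=0.070
apply F[25]=+1.486 → step 26: x=-0.192, v=-0.150, θ₁=0.029, ω₁=0.026, θ₂=0.013, ω₂=0.062
apply F[26]=+1.404 → step 27: x=-0.195, v=-0.135, θ₁=0.029, ω₁=0.017, θ₂=0.014, ω₂=0.055
apply F[27]=+1.325 → step 28: x=-0.198, v=-0.122, θ₁=0.029, ω₁=0.009, θ₂=0.015, ω₂=0.048
apply F[28]=+1.251 → step 29: x=-0.200, v=-0.109, θ₁=0.029, ω₁=0.002, θ₂=0.016, ω₂=0.042
apply F[29]=+1.180 → step 30: x=-0.202, v=-0.097, θ₁=0.029, ω₁=-0.005, θ₂=0.017, ω₂=0.036
apply F[30]=+1.112 → step 31: x=-0.204, v=-0.086, θ₁=0.029, ω₁=-0.010, θ₂=0.018, ω₂=0.030
apply F[31]=+1.048 → step 32: x=-0.206, v=-0.075, θ₁=0.029, ω₁=-0.015, θ₂=0.018, ω₂=0.025
apply F[32]=+0.988 → step 33: x=-0.207, v=-0.066, θ₁=0.029, ω₁=-0.019, θ₂=0.019, ω₂=0.020
Max |angle| over trajectory = 0.112 rad = 6.4°.

Answer: 6.4°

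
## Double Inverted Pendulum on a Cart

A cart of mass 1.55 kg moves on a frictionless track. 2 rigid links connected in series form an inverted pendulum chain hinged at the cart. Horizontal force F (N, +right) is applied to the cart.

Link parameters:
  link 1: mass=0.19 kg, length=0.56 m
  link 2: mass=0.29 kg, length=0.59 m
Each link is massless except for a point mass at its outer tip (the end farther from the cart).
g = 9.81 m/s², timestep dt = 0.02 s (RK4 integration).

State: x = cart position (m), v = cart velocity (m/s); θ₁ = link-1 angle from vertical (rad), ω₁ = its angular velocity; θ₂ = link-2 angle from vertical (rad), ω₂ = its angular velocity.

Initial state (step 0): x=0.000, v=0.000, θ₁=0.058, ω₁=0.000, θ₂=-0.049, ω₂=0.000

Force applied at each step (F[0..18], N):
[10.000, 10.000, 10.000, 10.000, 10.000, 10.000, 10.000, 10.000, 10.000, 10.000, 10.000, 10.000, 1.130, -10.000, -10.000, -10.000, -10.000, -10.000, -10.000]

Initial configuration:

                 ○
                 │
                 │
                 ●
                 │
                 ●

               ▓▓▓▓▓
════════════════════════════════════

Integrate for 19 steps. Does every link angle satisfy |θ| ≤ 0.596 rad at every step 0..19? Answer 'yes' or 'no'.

apply F[0]=+10.000 → step 1: x=0.001, v=0.125, θ₁=0.057, ω₁=-0.146, θ₂=-0.050, ω₂=-0.091
apply F[1]=+10.000 → step 2: x=0.005, v=0.251, θ₁=0.052, ω₁=-0.294, θ₂=-0.053, ω₂=-0.181
apply F[2]=+10.000 → step 3: x=0.011, v=0.377, θ₁=0.045, ω₁=-0.447, θ₂=-0.057, ω₂=-0.268
apply F[3]=+10.000 → step 4: x=0.020, v=0.504, θ₁=0.034, ω₁=-0.606, θ₂=-0.063, ω₂=-0.351
apply F[4]=+10.000 → step 5: x=0.031, v=0.631, θ₁=0.020, ω₁=-0.775, θ₂=-0.071, ω₂=-0.428
apply F[5]=+10.000 → step 6: x=0.045, v=0.760, θ₁=0.003, ω₁=-0.956, θ₂=-0.080, ω₂=-0.498
apply F[6]=+10.000 → step 7: x=0.062, v=0.889, θ₁=-0.018, ω₁=-1.152, θ₂=-0.091, ω₂=-0.558
apply F[7]=+10.000 → step 8: x=0.081, v=1.020, θ₁=-0.043, ω₁=-1.365, θ₂=-0.103, ω₂=-0.607
apply F[8]=+10.000 → step 9: x=0.103, v=1.152, θ₁=-0.073, ω₁=-1.598, θ₂=-0.115, ω₂=-0.642
apply F[9]=+10.000 → step 10: x=0.127, v=1.285, θ₁=-0.107, ω₁=-1.853, θ₂=-0.128, ω₂=-0.662
apply F[10]=+10.000 → step 11: x=0.154, v=1.419, θ₁=-0.147, ω₁=-2.132, θ₂=-0.142, ω₂=-0.667
apply F[11]=+10.000 → step 12: x=0.184, v=1.553, θ₁=-0.193, ω₁=-2.434, θ₂=-0.155, ω₂=-0.658
apply F[12]=+1.130 → step 13: x=0.215, v=1.576, θ₁=-0.243, ω₁=-2.565, θ₂=-0.168, ω₂=-0.630
apply F[13]=-10.000 → step 14: x=0.245, v=1.458, θ₁=-0.293, ω₁=-2.492, θ₂=-0.180, ω₂=-0.572
apply F[14]=-10.000 → step 15: x=0.273, v=1.344, θ₁=-0.342, ω₁=-2.460, θ₂=-0.190, ω₂=-0.489
apply F[15]=-10.000 → step 16: x=0.299, v=1.231, θ₁=-0.392, ω₁=-2.465, θ₂=-0.199, ω₂=-0.380
apply F[16]=-10.000 → step 17: x=0.323, v=1.120, θ₁=-0.441, ω₁=-2.507, θ₂=-0.206, ω₂=-0.249
apply F[17]=-10.000 → step 18: x=0.344, v=1.010, θ₁=-0.492, ω₁=-2.583, θ₂=-0.209, ω₂=-0.098
apply F[18]=-10.000 → step 19: x=0.363, v=0.901, θ₁=-0.545, ω₁=-2.688, θ₂=-0.209, ω₂=0.070
Max |angle| over trajectory = 0.545 rad; bound = 0.596 → within bound.

Answer: yes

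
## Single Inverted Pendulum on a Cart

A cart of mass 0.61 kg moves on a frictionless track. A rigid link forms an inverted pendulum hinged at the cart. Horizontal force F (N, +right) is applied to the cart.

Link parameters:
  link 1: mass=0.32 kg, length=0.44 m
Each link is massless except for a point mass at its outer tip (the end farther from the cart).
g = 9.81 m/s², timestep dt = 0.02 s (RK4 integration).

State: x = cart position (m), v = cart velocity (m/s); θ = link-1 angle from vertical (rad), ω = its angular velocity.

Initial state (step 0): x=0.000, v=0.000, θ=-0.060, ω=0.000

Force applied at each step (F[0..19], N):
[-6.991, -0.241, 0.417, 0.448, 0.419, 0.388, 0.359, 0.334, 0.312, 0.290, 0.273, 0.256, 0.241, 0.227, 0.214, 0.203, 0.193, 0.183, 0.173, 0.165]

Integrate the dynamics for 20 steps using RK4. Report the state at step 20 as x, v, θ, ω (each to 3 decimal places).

apply F[0]=-6.991 → step 1: x=-0.002, v=-0.223, θ=-0.055, ω=0.480
apply F[1]=-0.241 → step 2: x=-0.007, v=-0.226, θ=-0.046, ω=0.463
apply F[2]=+0.417 → step 3: x=-0.011, v=-0.208, θ=-0.037, ω=0.404
apply F[3]=+0.448 → step 4: x=-0.015, v=-0.190, θ=-0.030, ω=0.348
apply F[4]=+0.419 → step 5: x=-0.019, v=-0.173, θ=-0.023, ω=0.299
apply F[5]=+0.388 → step 6: x=-0.022, v=-0.158, θ=-0.018, ω=0.257
apply F[6]=+0.359 → step 7: x=-0.025, v=-0.145, θ=-0.013, ω=0.220
apply F[7]=+0.334 → step 8: x=-0.028, v=-0.133, θ=-0.009, ω=0.187
apply F[8]=+0.312 → step 9: x=-0.030, v=-0.122, θ=-0.005, ω=0.160
apply F[9]=+0.290 → step 10: x=-0.033, v=-0.112, θ=-0.002, ω=0.135
apply F[10]=+0.273 → step 11: x=-0.035, v=-0.103, θ=0.000, ω=0.114
apply F[11]=+0.256 → step 12: x=-0.037, v=-0.095, θ=0.002, ω=0.096
apply F[12]=+0.241 → step 13: x=-0.039, v=-0.087, θ=0.004, ω=0.080
apply F[13]=+0.227 → step 14: x=-0.040, v=-0.080, θ=0.005, ω=0.067
apply F[14]=+0.214 → step 15: x=-0.042, v=-0.074, θ=0.007, ω=0.055
apply F[15]=+0.203 → step 16: x=-0.043, v=-0.068, θ=0.008, ω=0.045
apply F[16]=+0.193 → step 17: x=-0.045, v=-0.063, θ=0.008, ω=0.036
apply F[17]=+0.183 → step 18: x=-0.046, v=-0.057, θ=0.009, ω=0.028
apply F[18]=+0.173 → step 19: x=-0.047, v=-0.053, θ=0.010, ω=0.021
apply F[19]=+0.165 → step 20: x=-0.048, v=-0.048, θ=0.010, ω=0.016

Answer: x=-0.048, v=-0.048, θ=0.010, ω=0.016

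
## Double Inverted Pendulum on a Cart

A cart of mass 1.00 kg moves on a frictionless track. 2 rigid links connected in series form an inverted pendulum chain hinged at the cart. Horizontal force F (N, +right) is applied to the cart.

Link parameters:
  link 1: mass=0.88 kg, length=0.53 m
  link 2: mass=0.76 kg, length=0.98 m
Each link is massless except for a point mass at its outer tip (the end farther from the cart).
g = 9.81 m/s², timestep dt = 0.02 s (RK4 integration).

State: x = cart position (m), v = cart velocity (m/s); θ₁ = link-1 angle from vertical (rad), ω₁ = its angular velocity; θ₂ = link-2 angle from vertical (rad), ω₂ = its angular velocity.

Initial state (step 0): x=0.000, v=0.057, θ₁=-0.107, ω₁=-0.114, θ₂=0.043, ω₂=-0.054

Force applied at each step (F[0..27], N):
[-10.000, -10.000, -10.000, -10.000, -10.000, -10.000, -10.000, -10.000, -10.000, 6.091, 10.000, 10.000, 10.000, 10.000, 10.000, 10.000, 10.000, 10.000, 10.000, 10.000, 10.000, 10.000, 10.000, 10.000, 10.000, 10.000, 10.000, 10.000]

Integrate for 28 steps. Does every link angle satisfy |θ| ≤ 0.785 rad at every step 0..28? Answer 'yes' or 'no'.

Answer: no

Derivation:
apply F[0]=-10.000 → step 1: x=-0.000, v=-0.106, θ₁=-0.107, ω₁=0.102, θ₂=0.043, ω₂=0.005
apply F[1]=-10.000 → step 2: x=-0.004, v=-0.270, θ₁=-0.103, ω₁=0.322, θ₂=0.043, ω₂=0.064
apply F[2]=-10.000 → step 3: x=-0.011, v=-0.437, θ₁=-0.094, ω₁=0.551, θ₂=0.045, ω₂=0.119
apply F[3]=-10.000 → step 4: x=-0.022, v=-0.608, θ₁=-0.081, ω₁=0.796, θ₂=0.048, ω₂=0.171
apply F[4]=-10.000 → step 5: x=-0.036, v=-0.785, θ₁=-0.062, ω₁=1.064, θ₂=0.052, ω₂=0.216
apply F[5]=-10.000 → step 6: x=-0.053, v=-0.969, θ₁=-0.038, ω₁=1.361, θ₂=0.057, ω₂=0.254
apply F[6]=-10.000 → step 7: x=-0.075, v=-1.163, θ₁=-0.007, ω₁=1.694, θ₂=0.062, ω₂=0.281
apply F[7]=-10.000 → step 8: x=-0.100, v=-1.365, θ₁=0.030, ω₁=2.066, θ₂=0.068, ω₂=0.297
apply F[8]=-10.000 → step 9: x=-0.129, v=-1.576, θ₁=0.075, ω₁=2.479, θ₂=0.074, ω₂=0.302
apply F[9]=+6.091 → step 10: x=-0.160, v=-1.478, θ₁=0.123, ω₁=2.336, θ₂=0.080, ω₂=0.295
apply F[10]=+10.000 → step 11: x=-0.188, v=-1.317, θ₁=0.168, ω₁=2.107, θ₂=0.085, ω₂=0.276
apply F[11]=+10.000 → step 12: x=-0.212, v=-1.170, θ₁=0.208, ω₁=1.933, θ₂=0.091, ω₂=0.242
apply F[12]=+10.000 → step 13: x=-0.235, v=-1.037, θ₁=0.245, ω₁=1.810, θ₂=0.095, ω₂=0.196
apply F[13]=+10.000 → step 14: x=-0.254, v=-0.915, θ₁=0.281, ω₁=1.733, θ₂=0.098, ω₂=0.139
apply F[14]=+10.000 → step 15: x=-0.271, v=-0.804, θ₁=0.315, ω₁=1.698, θ₂=0.101, ω₂=0.070
apply F[15]=+10.000 → step 16: x=-0.286, v=-0.700, θ₁=0.349, ω₁=1.700, θ₂=0.101, ω₂=-0.009
apply F[16]=+10.000 → step 17: x=-0.299, v=-0.603, θ₁=0.383, ω₁=1.734, θ₂=0.100, ω₂=-0.096
apply F[17]=+10.000 → step 18: x=-0.310, v=-0.512, θ₁=0.419, ω₁=1.799, θ₂=0.097, ω₂=-0.192
apply F[18]=+10.000 → step 19: x=-0.320, v=-0.425, θ₁=0.455, ω₁=1.889, θ₂=0.092, ω₂=-0.296
apply F[19]=+10.000 → step 20: x=-0.327, v=-0.340, θ₁=0.494, ω₁=2.002, θ₂=0.085, ω₂=-0.406
apply F[20]=+10.000 → step 21: x=-0.333, v=-0.256, θ₁=0.536, ω₁=2.133, θ₂=0.076, ω₂=-0.520
apply F[21]=+10.000 → step 22: x=-0.338, v=-0.170, θ₁=0.580, ω₁=2.279, θ₂=0.065, ω₂=-0.638
apply F[22]=+10.000 → step 23: x=-0.340, v=-0.083, θ₁=0.627, ω₁=2.435, θ₂=0.051, ω₂=-0.757
apply F[23]=+10.000 → step 24: x=-0.341, v=0.009, θ₁=0.677, ω₁=2.599, θ₂=0.034, ω₂=-0.875
apply F[24]=+10.000 → step 25: x=-0.340, v=0.106, θ₁=0.731, ω₁=2.766, θ₂=0.016, ω₂=-0.991
apply F[25]=+10.000 → step 26: x=-0.337, v=0.210, θ₁=0.788, ω₁=2.936, θ₂=-0.005, ω₂=-1.102
apply F[26]=+10.000 → step 27: x=-0.331, v=0.321, θ₁=0.848, ω₁=3.107, θ₂=-0.028, ω₂=-1.207
apply F[27]=+10.000 → step 28: x=-0.324, v=0.439, θ₁=0.912, ω₁=3.279, θ₂=-0.054, ω₂=-1.305
Max |angle| over trajectory = 0.912 rad; bound = 0.785 → exceeded.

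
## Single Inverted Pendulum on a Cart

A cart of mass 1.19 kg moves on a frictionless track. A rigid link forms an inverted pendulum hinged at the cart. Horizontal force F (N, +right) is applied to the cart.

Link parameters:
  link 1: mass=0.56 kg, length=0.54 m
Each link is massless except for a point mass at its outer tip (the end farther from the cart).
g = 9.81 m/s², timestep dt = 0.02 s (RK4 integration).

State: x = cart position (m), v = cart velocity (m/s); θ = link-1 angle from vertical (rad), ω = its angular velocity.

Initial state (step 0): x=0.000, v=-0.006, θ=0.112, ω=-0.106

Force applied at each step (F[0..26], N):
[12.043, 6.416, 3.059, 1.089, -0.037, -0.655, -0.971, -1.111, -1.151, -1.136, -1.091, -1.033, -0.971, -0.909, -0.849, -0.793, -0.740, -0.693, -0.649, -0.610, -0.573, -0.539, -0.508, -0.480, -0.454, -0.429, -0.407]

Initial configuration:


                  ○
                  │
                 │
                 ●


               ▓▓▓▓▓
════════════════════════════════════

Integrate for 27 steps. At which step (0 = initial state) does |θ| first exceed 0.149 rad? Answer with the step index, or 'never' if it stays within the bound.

Answer: never

Derivation:
apply F[0]=+12.043 → step 1: x=0.002, v=0.185, θ=0.107, ω=-0.418
apply F[1]=+6.416 → step 2: x=0.006, v=0.283, θ=0.097, ω=-0.562
apply F[2]=+3.059 → step 3: x=0.013, v=0.326, θ=0.085, ω=-0.608
apply F[3]=+1.089 → step 4: x=0.019, v=0.338, θ=0.073, ω=-0.600
apply F[4]=-0.037 → step 5: x=0.026, v=0.331, θ=0.062, ω=-0.563
apply F[5]=-0.655 → step 6: x=0.032, v=0.315, θ=0.051, ω=-0.513
apply F[6]=-0.971 → step 7: x=0.038, v=0.294, θ=0.041, ω=-0.459
apply F[7]=-1.111 → step 8: x=0.044, v=0.272, θ=0.032, ω=-0.405
apply F[8]=-1.151 → step 9: x=0.049, v=0.250, θ=0.025, ω=-0.353
apply F[9]=-1.136 → step 10: x=0.054, v=0.229, θ=0.018, ω=-0.307
apply F[10]=-1.091 → step 11: x=0.059, v=0.210, θ=0.013, ω=-0.264
apply F[11]=-1.033 → step 12: x=0.063, v=0.191, θ=0.008, ω=-0.227
apply F[12]=-0.971 → step 13: x=0.066, v=0.174, θ=0.004, ω=-0.194
apply F[13]=-0.909 → step 14: x=0.070, v=0.159, θ=-0.000, ω=-0.165
apply F[14]=-0.849 → step 15: x=0.073, v=0.145, θ=-0.003, ω=-0.139
apply F[15]=-0.793 → step 16: x=0.075, v=0.132, θ=-0.006, ω=-0.117
apply F[16]=-0.740 → step 17: x=0.078, v=0.120, θ=-0.008, ω=-0.097
apply F[17]=-0.693 → step 18: x=0.080, v=0.109, θ=-0.010, ω=-0.080
apply F[18]=-0.649 → step 19: x=0.082, v=0.099, θ=-0.011, ω=-0.066
apply F[19]=-0.610 → step 20: x=0.084, v=0.090, θ=-0.012, ω=-0.053
apply F[20]=-0.573 → step 21: x=0.086, v=0.082, θ=-0.013, ω=-0.042
apply F[21]=-0.539 → step 22: x=0.087, v=0.074, θ=-0.014, ω=-0.032
apply F[22]=-0.508 → step 23: x=0.089, v=0.067, θ=-0.014, ω=-0.024
apply F[23]=-0.480 → step 24: x=0.090, v=0.060, θ=-0.015, ω=-0.017
apply F[24]=-0.454 → step 25: x=0.091, v=0.054, θ=-0.015, ω=-0.011
apply F[25]=-0.429 → step 26: x=0.092, v=0.048, θ=-0.015, ω=-0.006
apply F[26]=-0.407 → step 27: x=0.093, v=0.043, θ=-0.015, ω=-0.001
max |θ| = 0.112 ≤ 0.149 over all 28 states.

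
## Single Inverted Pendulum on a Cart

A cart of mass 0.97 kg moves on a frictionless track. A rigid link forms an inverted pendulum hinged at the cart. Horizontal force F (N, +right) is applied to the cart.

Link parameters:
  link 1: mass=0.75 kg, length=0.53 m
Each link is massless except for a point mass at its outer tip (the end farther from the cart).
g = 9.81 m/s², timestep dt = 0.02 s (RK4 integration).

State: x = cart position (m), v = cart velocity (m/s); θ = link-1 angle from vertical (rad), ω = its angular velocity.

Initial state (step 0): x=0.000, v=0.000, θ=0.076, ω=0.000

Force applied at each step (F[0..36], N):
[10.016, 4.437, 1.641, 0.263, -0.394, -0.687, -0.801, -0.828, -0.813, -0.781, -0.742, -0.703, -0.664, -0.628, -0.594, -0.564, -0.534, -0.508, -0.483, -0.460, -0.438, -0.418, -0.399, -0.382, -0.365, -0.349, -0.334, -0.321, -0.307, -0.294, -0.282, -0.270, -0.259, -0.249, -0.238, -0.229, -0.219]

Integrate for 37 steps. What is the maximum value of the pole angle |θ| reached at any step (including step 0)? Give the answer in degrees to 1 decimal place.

apply F[0]=+10.016 → step 1: x=0.002, v=0.194, θ=0.073, ω=-0.338
apply F[1]=+4.437 → step 2: x=0.007, v=0.275, θ=0.065, ω=-0.465
apply F[2]=+1.641 → step 3: x=0.012, v=0.300, θ=0.055, ω=-0.489
apply F[3]=+0.263 → step 4: x=0.018, v=0.298, θ=0.046, ω=-0.467
apply F[4]=-0.394 → step 5: x=0.024, v=0.284, θ=0.037, ω=-0.425
apply F[5]=-0.687 → step 6: x=0.030, v=0.265, θ=0.029, ω=-0.377
apply F[6]=-0.801 → step 7: x=0.035, v=0.244, θ=0.022, ω=-0.329
apply F[7]=-0.828 → step 8: x=0.039, v=0.225, θ=0.015, ω=-0.285
apply F[8]=-0.813 → step 9: x=0.044, v=0.206, θ=0.010, ω=-0.245
apply F[9]=-0.781 → step 10: x=0.048, v=0.189, θ=0.006, ω=-0.210
apply F[10]=-0.742 → step 11: x=0.051, v=0.173, θ=0.002, ω=-0.178
apply F[11]=-0.703 → step 12: x=0.055, v=0.158, θ=-0.002, ω=-0.151
apply F[12]=-0.664 → step 13: x=0.058, v=0.145, θ=-0.004, ω=-0.127
apply F[13]=-0.628 → step 14: x=0.060, v=0.133, θ=-0.007, ω=-0.107
apply F[14]=-0.594 → step 15: x=0.063, v=0.122, θ=-0.009, ω=-0.089
apply F[15]=-0.564 → step 16: x=0.065, v=0.112, θ=-0.010, ω=-0.073
apply F[16]=-0.534 → step 17: x=0.067, v=0.102, θ=-0.012, ω=-0.059
apply F[17]=-0.508 → step 18: x=0.069, v=0.094, θ=-0.013, ω=-0.047
apply F[18]=-0.483 → step 19: x=0.071, v=0.086, θ=-0.014, ω=-0.037
apply F[19]=-0.460 → step 20: x=0.073, v=0.078, θ=-0.014, ω=-0.028
apply F[20]=-0.438 → step 21: x=0.074, v=0.072, θ=-0.015, ω=-0.021
apply F[21]=-0.418 → step 22: x=0.076, v=0.065, θ=-0.015, ω=-0.014
apply F[22]=-0.399 → step 23: x=0.077, v=0.059, θ=-0.015, ω=-0.009
apply F[23]=-0.382 → step 24: x=0.078, v=0.054, θ=-0.015, ω=-0.004
apply F[24]=-0.365 → step 25: x=0.079, v=0.048, θ=-0.015, ω=0.000
apply F[25]=-0.349 → step 26: x=0.080, v=0.044, θ=-0.015, ω=0.004
apply F[26]=-0.334 → step 27: x=0.081, v=0.039, θ=-0.015, ω=0.007
apply F[27]=-0.321 → step 28: x=0.082, v=0.035, θ=-0.015, ω=0.009
apply F[28]=-0.307 → step 29: x=0.082, v=0.031, θ=-0.015, ω=0.011
apply F[29]=-0.294 → step 30: x=0.083, v=0.027, θ=-0.015, ω=0.013
apply F[30]=-0.282 → step 31: x=0.083, v=0.023, θ=-0.014, ω=0.014
apply F[31]=-0.270 → step 32: x=0.084, v=0.020, θ=-0.014, ω=0.015
apply F[32]=-0.259 → step 33: x=0.084, v=0.017, θ=-0.014, ω=0.016
apply F[33]=-0.249 → step 34: x=0.084, v=0.014, θ=-0.013, ω=0.017
apply F[34]=-0.238 → step 35: x=0.085, v=0.011, θ=-0.013, ω=0.018
apply F[35]=-0.229 → step 36: x=0.085, v=0.008, θ=-0.013, ω=0.018
apply F[36]=-0.219 → step 37: x=0.085, v=0.005, θ=-0.012, ω=0.018
Max |angle| over trajectory = 0.076 rad = 4.4°.

Answer: 4.4°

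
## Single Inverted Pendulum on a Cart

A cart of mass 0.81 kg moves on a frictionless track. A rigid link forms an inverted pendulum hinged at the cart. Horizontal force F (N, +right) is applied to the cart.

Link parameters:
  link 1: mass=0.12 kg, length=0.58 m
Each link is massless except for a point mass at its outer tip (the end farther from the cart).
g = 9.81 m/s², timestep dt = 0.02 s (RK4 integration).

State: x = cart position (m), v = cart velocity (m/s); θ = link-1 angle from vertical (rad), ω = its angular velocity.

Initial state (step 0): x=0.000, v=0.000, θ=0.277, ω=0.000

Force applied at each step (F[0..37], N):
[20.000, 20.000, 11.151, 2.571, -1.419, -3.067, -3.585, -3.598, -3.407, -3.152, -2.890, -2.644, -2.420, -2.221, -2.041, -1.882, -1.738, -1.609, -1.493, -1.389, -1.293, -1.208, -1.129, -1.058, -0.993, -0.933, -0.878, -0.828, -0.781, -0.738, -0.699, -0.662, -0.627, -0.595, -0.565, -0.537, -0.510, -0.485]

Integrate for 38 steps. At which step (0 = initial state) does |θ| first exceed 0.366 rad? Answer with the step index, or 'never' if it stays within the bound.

Answer: never

Derivation:
apply F[0]=+20.000 → step 1: x=0.005, v=0.481, θ=0.270, ω=-0.707
apply F[1]=+20.000 → step 2: x=0.019, v=0.963, θ=0.249, ω=-1.423
apply F[2]=+11.151 → step 3: x=0.041, v=1.231, θ=0.217, ω=-1.794
apply F[3]=+2.571 → step 4: x=0.066, v=1.290, θ=0.180, ω=-1.826
apply F[4]=-1.419 → step 5: x=0.092, v=1.251, θ=0.145, ω=-1.706
apply F[5]=-3.067 → step 6: x=0.116, v=1.172, θ=0.113, ω=-1.528
apply F[6]=-3.585 → step 7: x=0.139, v=1.082, θ=0.084, ω=-1.339
apply F[7]=-3.598 → step 8: x=0.159, v=0.991, θ=0.059, ω=-1.159
apply F[8]=-3.407 → step 9: x=0.178, v=0.906, θ=0.038, ω=-0.996
apply F[9]=-3.152 → step 10: x=0.196, v=0.827, θ=0.019, ω=-0.851
apply F[10]=-2.890 → step 11: x=0.211, v=0.755, θ=0.003, ω=-0.723
apply F[11]=-2.644 → step 12: x=0.226, v=0.690, θ=-0.010, ω=-0.612
apply F[12]=-2.420 → step 13: x=0.239, v=0.631, θ=-0.021, ω=-0.515
apply F[13]=-2.221 → step 14: x=0.251, v=0.577, θ=-0.031, ω=-0.431
apply F[14]=-2.041 → step 15: x=0.262, v=0.527, θ=-0.039, ω=-0.358
apply F[15]=-1.882 → step 16: x=0.272, v=0.482, θ=-0.045, ω=-0.294
apply F[16]=-1.738 → step 17: x=0.282, v=0.441, θ=-0.050, ω=-0.238
apply F[17]=-1.609 → step 18: x=0.290, v=0.402, θ=-0.055, ω=-0.190
apply F[18]=-1.493 → step 19: x=0.298, v=0.367, θ=-0.058, ω=-0.149
apply F[19]=-1.389 → step 20: x=0.305, v=0.335, θ=-0.061, ω=-0.113
apply F[20]=-1.293 → step 21: x=0.311, v=0.304, θ=-0.063, ω=-0.082
apply F[21]=-1.208 → step 22: x=0.317, v=0.277, θ=-0.064, ω=-0.055
apply F[22]=-1.129 → step 23: x=0.322, v=0.251, θ=-0.065, ω=-0.032
apply F[23]=-1.058 → step 24: x=0.327, v=0.226, θ=-0.065, ω=-0.013
apply F[24]=-0.993 → step 25: x=0.331, v=0.204, θ=-0.065, ω=0.004
apply F[25]=-0.933 → step 26: x=0.335, v=0.183, θ=-0.065, ω=0.018
apply F[26]=-0.878 → step 27: x=0.339, v=0.163, θ=-0.065, ω=0.030
apply F[27]=-0.828 → step 28: x=0.342, v=0.144, θ=-0.064, ω=0.041
apply F[28]=-0.781 → step 29: x=0.344, v=0.127, θ=-0.063, ω=0.049
apply F[29]=-0.738 → step 30: x=0.347, v=0.110, θ=-0.062, ω=0.056
apply F[30]=-0.699 → step 31: x=0.349, v=0.095, θ=-0.061, ω=0.062
apply F[31]=-0.662 → step 32: x=0.350, v=0.080, θ=-0.060, ω=0.067
apply F[32]=-0.627 → step 33: x=0.352, v=0.067, θ=-0.058, ω=0.071
apply F[33]=-0.595 → step 34: x=0.353, v=0.054, θ=-0.057, ω=0.074
apply F[34]=-0.565 → step 35: x=0.354, v=0.041, θ=-0.055, ω=0.076
apply F[35]=-0.537 → step 36: x=0.355, v=0.030, θ=-0.054, ω=0.077
apply F[36]=-0.510 → step 37: x=0.355, v=0.018, θ=-0.052, ω=0.079
apply F[37]=-0.485 → step 38: x=0.356, v=0.008, θ=-0.051, ω=0.079
max |θ| = 0.277 ≤ 0.366 over all 39 states.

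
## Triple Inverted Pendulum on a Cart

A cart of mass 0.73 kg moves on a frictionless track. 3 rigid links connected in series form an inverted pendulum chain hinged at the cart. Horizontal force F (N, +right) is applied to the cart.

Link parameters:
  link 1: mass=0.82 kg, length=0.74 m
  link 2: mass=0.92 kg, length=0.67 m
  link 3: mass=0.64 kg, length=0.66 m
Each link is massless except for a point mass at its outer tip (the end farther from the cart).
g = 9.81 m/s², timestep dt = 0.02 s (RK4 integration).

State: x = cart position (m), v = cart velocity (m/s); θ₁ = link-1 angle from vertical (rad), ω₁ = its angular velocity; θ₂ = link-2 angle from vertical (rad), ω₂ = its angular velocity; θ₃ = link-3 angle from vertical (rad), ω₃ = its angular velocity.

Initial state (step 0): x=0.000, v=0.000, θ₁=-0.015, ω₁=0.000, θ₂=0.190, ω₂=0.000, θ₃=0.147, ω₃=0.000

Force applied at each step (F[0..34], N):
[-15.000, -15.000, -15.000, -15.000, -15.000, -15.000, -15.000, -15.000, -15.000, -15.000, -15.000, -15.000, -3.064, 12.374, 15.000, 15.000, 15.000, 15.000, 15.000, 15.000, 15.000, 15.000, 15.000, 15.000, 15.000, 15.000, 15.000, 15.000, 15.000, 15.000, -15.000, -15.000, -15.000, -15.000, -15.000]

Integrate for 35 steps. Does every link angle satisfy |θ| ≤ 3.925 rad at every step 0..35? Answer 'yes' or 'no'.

apply F[0]=-15.000 → step 1: x=-0.004, v=-0.403, θ₁=-0.011, ω₁=0.446, θ₂=0.192, ω₂=0.171, θ₃=0.147, ω₃=-0.020
apply F[1]=-15.000 → step 2: x=-0.016, v=-0.811, θ₁=0.003, ω₁=0.908, θ₂=0.197, ω₂=0.331, θ₃=0.146, ω₃=-0.041
apply F[2]=-15.000 → step 3: x=-0.037, v=-1.229, θ₁=0.026, ω₁=1.403, θ₂=0.205, ω₂=0.468, θ₃=0.145, ω₃=-0.063
apply F[3]=-15.000 → step 4: x=-0.065, v=-1.657, θ₁=0.059, ω₁=1.938, θ₂=0.215, ω₂=0.569, θ₃=0.144, ω₃=-0.084
apply F[4]=-15.000 → step 5: x=-0.103, v=-2.088, θ₁=0.104, ω₁=2.512, θ₂=0.227, ω₂=0.625, θ₃=0.142, ω₃=-0.100
apply F[5]=-15.000 → step 6: x=-0.149, v=-2.506, θ₁=0.160, ω₁=3.101, θ₂=0.240, ω₂=0.636, θ₃=0.140, ω₃=-0.103
apply F[6]=-15.000 → step 7: x=-0.203, v=-2.883, θ₁=0.228, ω₁=3.659, θ₂=0.253, ω₂=0.619, θ₃=0.138, ω₃=-0.088
apply F[7]=-15.000 → step 8: x=-0.264, v=-3.191, θ₁=0.306, ω₁=4.127, θ₂=0.265, ω₂=0.609, θ₃=0.136, ω₃=-0.051
apply F[8]=-15.000 → step 9: x=-0.330, v=-3.416, θ₁=0.392, ω₁=4.469, θ₂=0.277, ω₂=0.642, θ₃=0.136, ω₃=0.007
apply F[9]=-15.000 → step 10: x=-0.400, v=-3.564, θ₁=0.484, ω₁=4.689, θ₂=0.291, ω₂=0.740, θ₃=0.137, ω₃=0.079
apply F[10]=-15.000 → step 11: x=-0.472, v=-3.654, θ₁=0.579, ω₁=4.815, θ₂=0.307, ω₂=0.903, θ₃=0.139, ω₃=0.157
apply F[11]=-15.000 → step 12: x=-0.546, v=-3.702, θ₁=0.676, ω₁=4.879, θ₂=0.327, ω₂=1.120, θ₃=0.143, ω₃=0.240
apply F[12]=-3.064 → step 13: x=-0.618, v=-3.572, θ₁=0.773, ω₁=4.829, θ₂=0.351, ω₂=1.262, θ₃=0.148, ω₃=0.288
apply F[13]=+12.374 → step 14: x=-0.687, v=-3.257, θ₁=0.868, ω₁=4.734, θ₂=0.376, ω₂=1.243, θ₃=0.154, ω₃=0.288
apply F[14]=+15.000 → step 15: x=-0.748, v=-2.923, θ₁=0.963, ω₁=4.693, θ₂=0.401, ω₂=1.182, θ₃=0.160, ω₃=0.277
apply F[15]=+15.000 → step 16: x=-0.804, v=-2.593, θ₁=1.056, ω₁=4.706, θ₂=0.423, ω₂=1.115, θ₃=0.165, ω₃=0.265
apply F[16]=+15.000 → step 17: x=-0.852, v=-2.260, θ₁=1.151, ω₁=4.764, θ₂=0.445, ω₂=1.048, θ₃=0.170, ω₃=0.255
apply F[17]=+15.000 → step 18: x=-0.894, v=-1.916, θ₁=1.247, ω₁=4.862, θ₂=0.465, ω₂=0.985, θ₃=0.175, ω₃=0.247
apply F[18]=+15.000 → step 19: x=-0.929, v=-1.557, θ₁=1.346, ω₁=4.999, θ₂=0.485, ω₂=0.935, θ₃=0.180, ω₃=0.242
apply F[19]=+15.000 → step 20: x=-0.956, v=-1.177, θ₁=1.447, ω₁=5.175, θ₂=0.503, ω₂=0.903, θ₃=0.185, ω₃=0.240
apply F[20]=+15.000 → step 21: x=-0.976, v=-0.770, θ₁=1.553, ω₁=5.394, θ₂=0.521, ω₂=0.897, θ₃=0.190, ω₃=0.243
apply F[21]=+15.000 → step 22: x=-0.987, v=-0.330, θ₁=1.664, ω₁=5.664, θ₂=0.539, ω₂=0.929, θ₃=0.195, ω₃=0.250
apply F[22]=+15.000 → step 23: x=-0.989, v=0.152, θ₁=1.780, ω₁=5.994, θ₂=0.558, ω₂=1.013, θ₃=0.200, ω₃=0.261
apply F[23]=+15.000 → step 24: x=-0.980, v=0.687, θ₁=1.904, ω₁=6.403, θ₂=0.580, ω₂=1.171, θ₃=0.205, ω₃=0.276
apply F[24]=+15.000 → step 25: x=-0.961, v=1.288, θ₁=2.037, ω₁=6.915, θ₂=0.606, ω₂=1.433, θ₃=0.211, ω₃=0.294
apply F[25]=+15.000 → step 26: x=-0.928, v=1.975, θ₁=2.181, ω₁=7.568, θ₂=0.638, ω₂=1.854, θ₃=0.217, ω₃=0.314
apply F[26]=+15.000 → step 27: x=-0.881, v=2.775, θ₁=2.341, ω₁=8.420, θ₂=0.682, ω₂=2.519, θ₃=0.224, ω₃=0.332
apply F[27]=+15.000 → step 28: x=-0.816, v=3.713, θ₁=2.520, ω₁=9.541, θ₂=0.742, ω₂=3.585, θ₃=0.230, ω₃=0.337
apply F[28]=+15.000 → step 29: x=-0.731, v=4.785, θ₁=2.725, ω₁=10.976, θ₂=0.829, ω₂=5.320, θ₃=0.237, ω₃=0.310
apply F[29]=+15.000 → step 30: x=-0.625, v=5.828, θ₁=2.960, ω₁=12.499, θ₂=0.961, ω₂=8.044, θ₃=0.242, ω₃=0.243
apply F[30]=-15.000 → step 31: x=-0.510, v=5.581, θ₁=3.208, ω₁=12.043, θ₂=1.156, ω₂=11.249, θ₃=0.248, ω₃=0.363
apply F[31]=-15.000 → step 32: x=-0.405, v=4.871, θ₁=3.432, ω₁=10.174, θ₂=1.402, ω₂=13.171, θ₃=0.262, ω₃=1.214
apply F[32]=-15.000 → step 33: x=-0.315, v=4.198, θ₁=3.611, ω₁=7.760, θ₂=1.674, ω₂=13.841, θ₃=0.301, ω₃=2.742
apply F[33]=-15.000 → step 34: x=-0.236, v=3.699, θ₁=3.742, ω₁=5.304, θ₂=1.952, ω₂=13.890, θ₃=0.373, ω₃=4.552
apply F[34]=-15.000 → step 35: x=-0.166, v=3.290, θ₁=3.824, ω₁=2.902, θ₂=2.228, ω₂=13.713, θ₃=0.483, ω₃=6.358
Max |angle| over trajectory = 3.824 rad; bound = 3.925 → within bound.

Answer: yes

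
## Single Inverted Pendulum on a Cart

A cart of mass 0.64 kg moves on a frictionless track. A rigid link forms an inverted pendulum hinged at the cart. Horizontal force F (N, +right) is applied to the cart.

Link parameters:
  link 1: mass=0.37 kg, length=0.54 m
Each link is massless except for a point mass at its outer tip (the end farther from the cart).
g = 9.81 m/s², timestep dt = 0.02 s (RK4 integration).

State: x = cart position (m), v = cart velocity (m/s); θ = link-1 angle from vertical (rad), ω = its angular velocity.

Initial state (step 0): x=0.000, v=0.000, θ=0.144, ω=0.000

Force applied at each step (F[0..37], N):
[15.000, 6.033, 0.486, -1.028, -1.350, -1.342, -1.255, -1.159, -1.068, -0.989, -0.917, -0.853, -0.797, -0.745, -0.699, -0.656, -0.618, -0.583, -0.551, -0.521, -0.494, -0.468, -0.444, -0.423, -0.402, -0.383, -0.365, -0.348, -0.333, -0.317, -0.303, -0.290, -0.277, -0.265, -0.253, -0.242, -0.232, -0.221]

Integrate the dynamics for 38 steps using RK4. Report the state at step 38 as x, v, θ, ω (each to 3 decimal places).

apply F[0]=+15.000 → step 1: x=0.004, v=0.448, θ=0.136, ω=-0.770
apply F[1]=+6.033 → step 2: x=0.015, v=0.621, θ=0.118, ω=-1.042
apply F[2]=+0.486 → step 3: x=0.028, v=0.625, θ=0.098, ω=-1.010
apply F[3]=-1.028 → step 4: x=0.040, v=0.584, θ=0.079, ω=-0.901
apply F[4]=-1.350 → step 5: x=0.051, v=0.534, θ=0.062, ω=-0.784
apply F[5]=-1.342 → step 6: x=0.061, v=0.486, θ=0.047, ω=-0.676
apply F[6]=-1.255 → step 7: x=0.070, v=0.442, θ=0.035, ω=-0.580
apply F[7]=-1.159 → step 8: x=0.079, v=0.403, θ=0.024, ω=-0.497
apply F[8]=-1.068 → step 9: x=0.087, v=0.367, θ=0.015, ω=-0.424
apply F[9]=-0.989 → step 10: x=0.094, v=0.335, θ=0.007, ω=-0.361
apply F[10]=-0.917 → step 11: x=0.100, v=0.306, θ=0.000, ω=-0.306
apply F[11]=-0.853 → step 12: x=0.106, v=0.280, θ=-0.005, ω=-0.258
apply F[12]=-0.797 → step 13: x=0.111, v=0.256, θ=-0.010, ω=-0.216
apply F[13]=-0.745 → step 14: x=0.116, v=0.234, θ=-0.014, ω=-0.180
apply F[14]=-0.699 → step 15: x=0.121, v=0.214, θ=-0.017, ω=-0.149
apply F[15]=-0.656 → step 16: x=0.125, v=0.196, θ=-0.020, ω=-0.122
apply F[16]=-0.618 → step 17: x=0.128, v=0.179, θ=-0.022, ω=-0.098
apply F[17]=-0.583 → step 18: x=0.132, v=0.163, θ=-0.024, ω=-0.078
apply F[18]=-0.551 → step 19: x=0.135, v=0.149, θ=-0.026, ω=-0.060
apply F[19]=-0.521 → step 20: x=0.138, v=0.135, θ=-0.027, ω=-0.045
apply F[20]=-0.494 → step 21: x=0.140, v=0.123, θ=-0.027, ω=-0.032
apply F[21]=-0.468 → step 22: x=0.143, v=0.112, θ=-0.028, ω=-0.021
apply F[22]=-0.444 → step 23: x=0.145, v=0.101, θ=-0.028, ω=-0.011
apply F[23]=-0.423 → step 24: x=0.147, v=0.091, θ=-0.028, ω=-0.003
apply F[24]=-0.402 → step 25: x=0.148, v=0.082, θ=-0.028, ω=0.004
apply F[25]=-0.383 → step 26: x=0.150, v=0.073, θ=-0.028, ω=0.010
apply F[26]=-0.365 → step 27: x=0.151, v=0.065, θ=-0.028, ω=0.015
apply F[27]=-0.348 → step 28: x=0.153, v=0.057, θ=-0.028, ω=0.019
apply F[28]=-0.333 → step 29: x=0.154, v=0.050, θ=-0.027, ω=0.023
apply F[29]=-0.317 → step 30: x=0.155, v=0.043, θ=-0.027, ω=0.026
apply F[30]=-0.303 → step 31: x=0.155, v=0.036, θ=-0.026, ω=0.028
apply F[31]=-0.290 → step 32: x=0.156, v=0.030, θ=-0.026, ω=0.030
apply F[32]=-0.277 → step 33: x=0.157, v=0.024, θ=-0.025, ω=0.031
apply F[33]=-0.265 → step 34: x=0.157, v=0.019, θ=-0.024, ω=0.033
apply F[34]=-0.253 → step 35: x=0.157, v=0.014, θ=-0.024, ω=0.034
apply F[35]=-0.242 → step 36: x=0.158, v=0.009, θ=-0.023, ω=0.034
apply F[36]=-0.232 → step 37: x=0.158, v=0.004, θ=-0.022, ω=0.035
apply F[37]=-0.221 → step 38: x=0.158, v=-0.000, θ=-0.022, ω=0.035

Answer: x=0.158, v=-0.000, θ=-0.022, ω=0.035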